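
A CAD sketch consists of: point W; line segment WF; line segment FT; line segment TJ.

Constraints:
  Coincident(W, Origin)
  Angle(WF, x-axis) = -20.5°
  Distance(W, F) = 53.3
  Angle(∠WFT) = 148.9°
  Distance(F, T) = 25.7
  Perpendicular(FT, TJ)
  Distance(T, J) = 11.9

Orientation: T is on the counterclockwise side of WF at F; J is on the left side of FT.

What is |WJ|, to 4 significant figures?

73.03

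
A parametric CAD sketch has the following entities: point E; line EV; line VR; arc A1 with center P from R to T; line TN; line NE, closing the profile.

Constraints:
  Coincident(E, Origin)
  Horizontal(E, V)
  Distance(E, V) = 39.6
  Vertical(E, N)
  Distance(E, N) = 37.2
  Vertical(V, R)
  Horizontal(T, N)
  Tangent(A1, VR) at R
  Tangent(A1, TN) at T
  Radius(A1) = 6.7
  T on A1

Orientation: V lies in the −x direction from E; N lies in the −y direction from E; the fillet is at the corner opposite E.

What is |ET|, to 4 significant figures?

49.66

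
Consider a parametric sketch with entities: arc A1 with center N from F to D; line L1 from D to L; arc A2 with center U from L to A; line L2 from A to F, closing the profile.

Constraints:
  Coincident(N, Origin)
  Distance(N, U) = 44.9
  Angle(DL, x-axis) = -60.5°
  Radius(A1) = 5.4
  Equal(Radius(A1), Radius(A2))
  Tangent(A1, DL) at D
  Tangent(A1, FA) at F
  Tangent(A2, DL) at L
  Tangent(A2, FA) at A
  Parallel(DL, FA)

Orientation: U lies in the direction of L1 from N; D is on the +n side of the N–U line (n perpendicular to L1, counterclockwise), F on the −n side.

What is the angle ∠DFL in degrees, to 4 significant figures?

76.48°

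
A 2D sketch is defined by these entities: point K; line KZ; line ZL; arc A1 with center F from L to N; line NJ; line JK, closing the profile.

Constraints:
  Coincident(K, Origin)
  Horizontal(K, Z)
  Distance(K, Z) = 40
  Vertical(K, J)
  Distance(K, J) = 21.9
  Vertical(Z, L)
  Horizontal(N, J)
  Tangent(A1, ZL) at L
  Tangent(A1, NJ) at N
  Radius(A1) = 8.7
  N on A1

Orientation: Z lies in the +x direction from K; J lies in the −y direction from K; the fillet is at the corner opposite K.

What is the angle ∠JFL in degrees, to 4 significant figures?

164.5°

The virtual corner opposite K is at (40.00, -21.90). Tangency of A1 to ZL means the radius FL is perpendicular to ZL and A1 meets NJ tangentially, so FN is at right angles to NJ, with radius 8.7, so the center F sits 8.7 in from both sides at F = (31.30, -13.20). That places the tangent points at L = (40.00, -13.20) on ZL and N = (31.30, -21.90) on NJ. Then cos ∠JFL = FJ·FL / (|FJ||FL|), giving 164.5°.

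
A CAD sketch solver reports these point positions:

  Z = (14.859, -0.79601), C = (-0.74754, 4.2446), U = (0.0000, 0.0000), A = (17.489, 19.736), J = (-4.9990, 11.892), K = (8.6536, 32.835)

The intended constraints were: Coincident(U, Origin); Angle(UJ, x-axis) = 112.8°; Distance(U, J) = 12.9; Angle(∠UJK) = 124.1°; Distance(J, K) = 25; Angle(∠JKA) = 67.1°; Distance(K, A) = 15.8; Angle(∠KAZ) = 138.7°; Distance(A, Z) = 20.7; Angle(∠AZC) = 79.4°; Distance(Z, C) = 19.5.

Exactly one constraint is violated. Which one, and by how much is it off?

Distance(Z, C) = 19.5 — off by 3.10.

U = (0.00, 0.00) ✓; UJ at 112.8° ✓; |UJ| = 12.90 ✓; ∠UJK = 124.1° ✓; |JK| = 25.00 ✓; ∠JKA = 67.10° ✓; |KA| = 15.80 ✓; ∠KAZ = 138.7° ✓; |AZ| = 20.70 ✓; ∠AZC = 79.40° ✓; |ZC| = 16.40 ✗.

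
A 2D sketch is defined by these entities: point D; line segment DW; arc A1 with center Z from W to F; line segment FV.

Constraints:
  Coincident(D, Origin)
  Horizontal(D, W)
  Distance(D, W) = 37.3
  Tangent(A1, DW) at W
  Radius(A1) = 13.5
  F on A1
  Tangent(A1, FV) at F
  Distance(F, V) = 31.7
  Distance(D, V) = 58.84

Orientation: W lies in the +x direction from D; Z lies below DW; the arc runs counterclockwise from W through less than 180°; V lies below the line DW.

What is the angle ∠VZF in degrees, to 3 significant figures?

66.9°

D is at the origin; D and W share the same y with |DW| = 37.3 and W on the +x side, so W = (37.3, 0.00). The tangent condition forces ZW to be normal to DW, so Z = W + (0, -13.5) = (37.3, -13.5). Since ZF ⟂ FV (tangency), |ZV| = √(13.5² + 31.7²) = 34.5 regardless of where F sits on A1. So V lies on both circle(D, 58.84) and circle(Z, 34.5); the below-DW intersection is V = (34.3, -47.8). F is the foot of the tangent from V: F = (24.5, -17.7).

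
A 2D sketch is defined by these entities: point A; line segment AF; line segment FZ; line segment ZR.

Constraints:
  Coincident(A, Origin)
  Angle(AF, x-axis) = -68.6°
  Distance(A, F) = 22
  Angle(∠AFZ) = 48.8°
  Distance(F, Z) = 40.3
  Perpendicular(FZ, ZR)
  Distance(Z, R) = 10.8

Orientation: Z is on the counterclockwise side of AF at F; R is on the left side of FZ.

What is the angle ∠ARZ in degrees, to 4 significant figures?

102.6°

A is at the origin; AF runs at -68.6° with length 22.0, so F = 22.0·(cos -68.6°, sin -68.6°) = (8.027, -20.48). ∠AFZ = 48.8°, so FZ runs at -68.6° + (180° − 48.8°) = 62.60° from the x-axis; with |FZ| = 40.3, Z = F + 40.3·(cos 62.60°, sin 62.60°) = (26.57, 15.30). FZ is perpendicular to ZR; with |ZR| = 10.8 on the left of FZ, R = Z + 10.8·(-0.8878, 0.4602) = (16.98, 20.27). Then cos ∠ARZ = RA·RZ / (|RA||RZ|), giving 102.6°.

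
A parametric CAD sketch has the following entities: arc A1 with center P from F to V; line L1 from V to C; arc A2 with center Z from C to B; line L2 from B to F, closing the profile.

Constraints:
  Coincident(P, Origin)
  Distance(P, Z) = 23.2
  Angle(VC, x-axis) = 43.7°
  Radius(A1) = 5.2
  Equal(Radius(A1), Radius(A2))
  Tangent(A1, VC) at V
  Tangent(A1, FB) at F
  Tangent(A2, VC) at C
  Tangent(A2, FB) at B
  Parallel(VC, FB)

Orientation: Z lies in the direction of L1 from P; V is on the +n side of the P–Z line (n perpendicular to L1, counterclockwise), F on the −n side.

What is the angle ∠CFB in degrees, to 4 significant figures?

24.15°

The slot axis is L1's direction at 43.7°, so u = (cos 43.7°, sin 43.7°) = (0.7230, 0.6909) and n = (−sin 43.7°, cos 43.7°) = (-0.6909, 0.7230). P is at the origin and Z lies 23.2 along u from P, so Z = 23.2·u = (16.77, 16.03). Tangency of A1 to both parallel lines with radius 5.2 puts V and F at P ± 5.2·n: V = (-3.593, 3.759), F = (3.593, -3.759). Equal radii place C and B the same way about Z: C = Z + 5.2·n = (13.18, 19.79), B = Z − 5.2·n = (20.37, 12.27). Then cos ∠CFB = FC·FB / (|FC||FB|), giving 24.15°.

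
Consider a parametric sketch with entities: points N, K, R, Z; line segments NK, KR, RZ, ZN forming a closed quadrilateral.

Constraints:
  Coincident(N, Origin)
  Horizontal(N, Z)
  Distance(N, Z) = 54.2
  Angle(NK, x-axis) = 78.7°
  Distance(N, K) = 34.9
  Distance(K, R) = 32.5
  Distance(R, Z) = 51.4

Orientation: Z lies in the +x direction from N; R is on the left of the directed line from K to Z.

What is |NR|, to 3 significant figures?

60.2

N is at the origin; N and Z share the same y with |NZ| = 54.2 and Z in +x, so Z = (54.2, 0). NK runs at 78.7° with |NK| = 34.9, so K = (6.84, 34.2). R is determined by |KR| = 32.5 and |RZ| = 51.4 together: it lies at the intersection of circle(K, 32.5) and circle(Z, 51.4). With |KZ| = 58.4, the foot of the radical line on KZ is 15.6 from K and the perpendicular offset is √(32.5² − 15.6²) = 28.5. Taking the left-of-KZ solution: R = (36.2, 48.1).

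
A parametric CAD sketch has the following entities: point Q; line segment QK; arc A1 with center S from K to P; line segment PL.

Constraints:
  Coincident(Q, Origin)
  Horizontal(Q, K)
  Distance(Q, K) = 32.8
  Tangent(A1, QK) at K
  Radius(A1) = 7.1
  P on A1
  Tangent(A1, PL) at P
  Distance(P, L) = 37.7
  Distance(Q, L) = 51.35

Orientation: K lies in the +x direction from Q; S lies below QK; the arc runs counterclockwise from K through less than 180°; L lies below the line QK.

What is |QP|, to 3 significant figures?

26.6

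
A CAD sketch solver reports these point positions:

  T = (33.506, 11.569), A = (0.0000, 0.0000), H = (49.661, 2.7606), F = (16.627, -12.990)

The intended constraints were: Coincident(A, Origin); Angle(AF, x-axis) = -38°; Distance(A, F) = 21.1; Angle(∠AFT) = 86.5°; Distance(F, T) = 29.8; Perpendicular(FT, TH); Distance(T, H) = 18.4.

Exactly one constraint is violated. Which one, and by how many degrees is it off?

Perpendicular(FT, TH) — off by 5.90°.

A = (0.00, 0.00) ✓; AF at -38.00° ✓; |AF| = 21.10 ✓; ∠AFT = 86.50° ✓; |FT| = 29.80 ✓; ∠(FT, TH) = 84.10° ✗; |TH| = 18.40 ✓.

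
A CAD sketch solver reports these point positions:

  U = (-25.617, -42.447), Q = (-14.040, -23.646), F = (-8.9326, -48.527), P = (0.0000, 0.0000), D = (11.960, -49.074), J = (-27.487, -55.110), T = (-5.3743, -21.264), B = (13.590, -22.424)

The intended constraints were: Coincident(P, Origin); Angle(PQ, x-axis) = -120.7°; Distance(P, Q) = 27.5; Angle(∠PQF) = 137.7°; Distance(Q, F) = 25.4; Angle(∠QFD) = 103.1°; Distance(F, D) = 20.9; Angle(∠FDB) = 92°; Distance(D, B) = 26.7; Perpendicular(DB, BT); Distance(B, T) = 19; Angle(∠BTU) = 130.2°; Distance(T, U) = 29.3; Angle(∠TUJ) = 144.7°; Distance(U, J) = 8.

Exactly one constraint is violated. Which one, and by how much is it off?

Distance(U, J) = 8 — off by 4.80.

P = (0.00, 0.00) ✓; PQ at -120.7° ✓; |PQ| = 27.50 ✓; ∠PQF = 137.7° ✓; |QF| = 25.40 ✓; ∠QFD = 103.1° ✓; |FD| = 20.90 ✓; ∠FDB = 92.00° ✓; |DB| = 26.70 ✓; ∠(DB, BT) = 90.00° ✓; |BT| = 19.00 ✓; ∠BTU = 130.2° ✓; |TU| = 29.30 ✓; ∠TUJ = 144.7° ✓; |UJ| = 12.80 ✗.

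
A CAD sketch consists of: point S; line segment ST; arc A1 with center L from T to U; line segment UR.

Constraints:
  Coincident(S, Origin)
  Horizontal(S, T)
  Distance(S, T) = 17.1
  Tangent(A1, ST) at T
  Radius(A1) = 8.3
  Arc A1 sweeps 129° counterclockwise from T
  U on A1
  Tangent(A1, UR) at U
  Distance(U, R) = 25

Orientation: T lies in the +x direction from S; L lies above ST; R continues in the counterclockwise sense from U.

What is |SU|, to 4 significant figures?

27.16

S is at the origin; S and T share the same y with |ST| = 17.1 and T on the +x side, so T = (17.10, 0.000). Tangency of A1 to ST means the radius LT is perpendicular to ST, so L = T + (0, 8.3) = (17.10, 8.300). On A1, T sits at bearing -90° from L; a 129° counterclockwise sweep puts U at bearing 39°, so U = L + 8.3·(cos 39°, sin 39°) = (23.55, 13.52). Then |SU| = |U − S| = 27.16.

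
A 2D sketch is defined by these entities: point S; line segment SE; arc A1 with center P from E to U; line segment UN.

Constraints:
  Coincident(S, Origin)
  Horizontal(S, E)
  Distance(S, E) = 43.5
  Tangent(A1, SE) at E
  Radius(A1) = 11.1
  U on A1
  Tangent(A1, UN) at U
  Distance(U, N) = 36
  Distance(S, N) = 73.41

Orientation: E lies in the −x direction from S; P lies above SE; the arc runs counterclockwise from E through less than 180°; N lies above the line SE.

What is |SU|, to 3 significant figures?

39.1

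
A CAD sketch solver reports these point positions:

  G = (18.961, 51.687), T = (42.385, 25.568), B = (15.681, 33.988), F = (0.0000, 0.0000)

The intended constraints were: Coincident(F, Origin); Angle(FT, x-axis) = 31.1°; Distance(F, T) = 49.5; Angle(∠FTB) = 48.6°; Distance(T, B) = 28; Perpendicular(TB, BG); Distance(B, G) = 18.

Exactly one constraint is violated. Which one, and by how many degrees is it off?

Perpendicular(TB, BG) — off by 7.00°.

F = (0.00, 0.00) ✓; FT at 31.10° ✓; |FT| = 49.50 ✓; ∠FTB = 48.60° ✓; |TB| = 28.00 ✓; ∠(TB, BG) = 83.00° ✗; |BG| = 18.00 ✓.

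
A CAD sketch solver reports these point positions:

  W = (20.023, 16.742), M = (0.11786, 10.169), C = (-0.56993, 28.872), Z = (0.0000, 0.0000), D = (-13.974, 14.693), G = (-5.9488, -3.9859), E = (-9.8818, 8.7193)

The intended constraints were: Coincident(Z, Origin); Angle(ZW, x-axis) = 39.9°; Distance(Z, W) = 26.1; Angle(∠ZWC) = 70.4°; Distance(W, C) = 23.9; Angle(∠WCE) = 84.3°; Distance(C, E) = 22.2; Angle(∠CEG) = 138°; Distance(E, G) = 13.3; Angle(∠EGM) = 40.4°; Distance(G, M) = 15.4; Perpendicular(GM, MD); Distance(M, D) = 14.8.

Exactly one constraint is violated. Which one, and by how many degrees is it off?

Perpendicular(GM, MD) — off by 5.40°.

Z = (0.00, 0.00) ✓; ZW at 39.90° ✓; |ZW| = 26.10 ✓; ∠ZWC = 70.40° ✓; |WC| = 23.90 ✓; ∠WCE = 84.30° ✓; |CE| = 22.20 ✓; ∠CEG = 138.0° ✓; |EG| = 13.30 ✓; ∠EGM = 40.40° ✓; |GM| = 15.40 ✓; ∠(GM, MD) = 95.40° ✗; |MD| = 14.80 ✓.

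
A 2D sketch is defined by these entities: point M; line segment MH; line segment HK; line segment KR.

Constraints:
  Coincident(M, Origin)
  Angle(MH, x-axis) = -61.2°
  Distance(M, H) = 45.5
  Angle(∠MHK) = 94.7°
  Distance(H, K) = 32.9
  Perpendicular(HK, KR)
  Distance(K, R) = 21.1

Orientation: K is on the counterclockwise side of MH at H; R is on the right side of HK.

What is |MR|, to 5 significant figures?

75.874

∠MHK = 94.7°, so HK runs at -61.2° + (180° − 94.7°) = 24.100° from the x-axis; with |HK| = 32.9, K = H + 32.9·(cos 24.100°, sin 24.100°) = (51.952, -26.438). The perpendicularity gives KR at right angles to HK; with |KR| = 21.1 on the right of HK, R = K + 21.1·(0.40833, -0.91283) = (60.568, -45.699). Then |MR| = |R − M| = 75.874.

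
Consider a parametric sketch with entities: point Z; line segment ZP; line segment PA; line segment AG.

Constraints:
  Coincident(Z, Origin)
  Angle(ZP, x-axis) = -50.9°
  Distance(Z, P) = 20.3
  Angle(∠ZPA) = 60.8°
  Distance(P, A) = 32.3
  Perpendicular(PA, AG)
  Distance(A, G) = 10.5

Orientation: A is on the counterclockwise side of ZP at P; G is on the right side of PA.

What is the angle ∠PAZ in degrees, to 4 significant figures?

38.35°

Z is at the origin; ZP runs at -50.9° with length 20.3, so P = 20.3·(cos -50.9°, sin -50.9°) = (12.80, -15.75). ∠ZPA = 60.8°, so PA runs at -50.9° + (180° − 60.8°) = 68.30° from the x-axis; with |PA| = 32.3, A = P + 32.3·(cos 68.30°, sin 68.30°) = (24.75, 14.26). Then cos ∠PAZ = AP·AZ / (|AP||AZ|), giving 38.35°.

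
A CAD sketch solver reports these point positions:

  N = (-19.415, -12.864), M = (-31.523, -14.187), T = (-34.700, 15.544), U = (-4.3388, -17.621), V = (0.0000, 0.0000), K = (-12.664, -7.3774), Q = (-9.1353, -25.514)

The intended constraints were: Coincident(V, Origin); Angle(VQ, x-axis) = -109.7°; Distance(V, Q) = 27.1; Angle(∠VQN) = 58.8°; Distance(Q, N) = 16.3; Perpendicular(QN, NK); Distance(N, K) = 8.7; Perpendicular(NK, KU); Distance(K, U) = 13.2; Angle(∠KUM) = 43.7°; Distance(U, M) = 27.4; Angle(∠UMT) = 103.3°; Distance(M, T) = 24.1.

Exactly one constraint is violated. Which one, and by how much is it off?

Distance(M, T) = 24.1 — off by 5.80.

V = (0.00, 0.00) ✓; VQ at -109.7° ✓; |VQ| = 27.10 ✓; ∠VQN = 58.80° ✓; |QN| = 16.30 ✓; ∠(QN, NK) = 90.00° ✓; |NK| = 8.699 ✓; ∠(NK, KU) = 90.00° ✓; |KU| = 13.20 ✓; ∠KUM = 43.70° ✓; |UM| = 27.40 ✓; ∠UMT = 103.3° ✓; |MT| = 29.90 ✗.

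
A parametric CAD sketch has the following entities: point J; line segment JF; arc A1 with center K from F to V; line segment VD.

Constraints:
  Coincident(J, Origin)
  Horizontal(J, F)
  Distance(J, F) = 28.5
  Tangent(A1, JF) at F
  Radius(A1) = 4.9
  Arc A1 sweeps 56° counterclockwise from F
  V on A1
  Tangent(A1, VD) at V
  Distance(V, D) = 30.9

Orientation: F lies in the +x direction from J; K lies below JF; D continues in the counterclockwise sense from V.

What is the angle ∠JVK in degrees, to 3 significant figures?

151°

J is at the origin; J and F share the same y with |JF| = 28.5 and F on the +x side, so F = (28.5, 0.00). The tangent condition forces KF to be normal to JF, so K = F + (0, -4.9) = (28.5, -4.90). On A1, F sits at bearing 90° from K; a 56° counterclockwise sweep puts V at bearing 146°, so V = K + 4.9·(cos 146°, sin 146°) = (24.4, -2.16). Then cos ∠JVK = VJ·VK / (|VJ||VK|), giving 151°.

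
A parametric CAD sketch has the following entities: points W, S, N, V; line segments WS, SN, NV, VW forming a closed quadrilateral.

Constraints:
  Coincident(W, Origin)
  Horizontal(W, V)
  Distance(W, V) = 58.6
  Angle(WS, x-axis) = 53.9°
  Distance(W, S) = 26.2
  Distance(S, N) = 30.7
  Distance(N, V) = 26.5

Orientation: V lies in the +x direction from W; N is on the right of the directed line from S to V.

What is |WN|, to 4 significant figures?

32.76

Checks: |SN| = 30.70 ✓; |NV| = 26.50 ✓.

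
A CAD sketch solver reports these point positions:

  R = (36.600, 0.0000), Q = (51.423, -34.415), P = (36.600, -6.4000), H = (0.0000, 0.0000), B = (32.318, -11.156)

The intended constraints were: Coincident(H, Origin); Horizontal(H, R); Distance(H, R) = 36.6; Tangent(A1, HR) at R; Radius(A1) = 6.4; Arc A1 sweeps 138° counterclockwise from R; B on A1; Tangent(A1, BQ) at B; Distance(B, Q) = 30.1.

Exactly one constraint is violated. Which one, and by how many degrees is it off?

Tangent(A1, BQ) at B — off by 8.60°.

H = (0.00, 0.00) ✓; H.y = 0.00, R.y = 0.00 ✓; |HR| = 36.60 ✓; ∠(PR, RH) = 90.00° ✓; |PR| = 6.400 ✓; bearing(P→B) − bearing(P→R) = 138.0° ✓; |PB| = 6.400 ✓; ∠(PB, BQ) = 98.60° ✗; |BQ| = 30.10 ✓.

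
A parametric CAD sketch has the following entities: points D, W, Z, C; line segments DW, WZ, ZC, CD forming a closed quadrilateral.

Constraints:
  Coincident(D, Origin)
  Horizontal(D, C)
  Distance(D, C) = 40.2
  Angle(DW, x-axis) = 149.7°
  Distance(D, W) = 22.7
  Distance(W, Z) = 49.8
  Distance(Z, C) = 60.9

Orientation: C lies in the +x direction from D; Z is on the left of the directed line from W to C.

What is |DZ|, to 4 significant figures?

53.02

D is at the origin; DC is horizontal with |DC| = 40.2 and C in +x, so C = (40.2, 0). DW runs at 149.7° with |DW| = 22.7, so W = (-19.60, 11.45). Z is determined by |WZ| = 49.8 and |ZC| = 60.9 together: it lies at the intersection of circle(W, 49.8) and circle(C, 60.9). With |WC| = 60.89, the foot of the radical line on WC is 20.35 from W and the perpendicular offset is √(49.8² − 20.35²) = 45.45. Taking the left-of-WC solution: Z = (8.939, 52.26).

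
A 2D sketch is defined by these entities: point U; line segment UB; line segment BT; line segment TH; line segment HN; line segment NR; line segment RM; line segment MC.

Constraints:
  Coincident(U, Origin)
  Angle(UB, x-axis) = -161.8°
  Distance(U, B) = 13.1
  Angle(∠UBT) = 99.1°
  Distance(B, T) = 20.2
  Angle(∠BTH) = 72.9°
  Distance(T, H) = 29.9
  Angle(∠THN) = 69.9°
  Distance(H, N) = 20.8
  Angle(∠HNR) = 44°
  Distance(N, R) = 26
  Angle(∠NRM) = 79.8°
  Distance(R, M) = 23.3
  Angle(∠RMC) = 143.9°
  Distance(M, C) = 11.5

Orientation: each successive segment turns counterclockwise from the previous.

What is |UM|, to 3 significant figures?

31.6

U is at the origin; UB runs at -161.8° with length 13.1, so B = (-12.4, -4.09). ∠UBT = 99.1° gives BT at -80.9° from the x-axis; with |BT| = 20.2, T = (-9.25, -24.0). ∠BTH = 72.9° gives TH at 26.2° from the x-axis; with |TH| = 29.9, H = (17.6, -10.8). ∠THN = 69.9° gives HN at 136° from the x-axis; with |HN| = 20.8, N = (2.54, 3.53). ∠HNR = 44.0° gives NR at -87.7° from the x-axis; with |NR| = 26.0, R = (3.58, -22.4). ∠NRM = 79.8° gives RM at 12.5° from the x-axis; with |RM| = 23.3, M = (26.3, -17.4). Then |UM| = |M − U| = 31.6.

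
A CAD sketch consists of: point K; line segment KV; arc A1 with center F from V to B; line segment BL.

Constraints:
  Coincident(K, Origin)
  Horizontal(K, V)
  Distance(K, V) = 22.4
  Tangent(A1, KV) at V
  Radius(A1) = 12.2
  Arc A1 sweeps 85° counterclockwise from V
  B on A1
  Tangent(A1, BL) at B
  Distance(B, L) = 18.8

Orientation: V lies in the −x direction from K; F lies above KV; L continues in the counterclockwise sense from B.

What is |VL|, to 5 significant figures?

32.896

On A1, V sits at bearing -90° from F; an 85° counterclockwise sweep puts B at bearing -5°, so B = F + 12.2·(cos -5°, sin -5°) = (-10.246, 11.137). The tangent condition forces FB to be normal to BL, so BL runs along (−sin -5°, cos -5°); with |BL| = 18.8, L = (-8.6079, 29.865). Then |VL| = |L − V| = 32.896.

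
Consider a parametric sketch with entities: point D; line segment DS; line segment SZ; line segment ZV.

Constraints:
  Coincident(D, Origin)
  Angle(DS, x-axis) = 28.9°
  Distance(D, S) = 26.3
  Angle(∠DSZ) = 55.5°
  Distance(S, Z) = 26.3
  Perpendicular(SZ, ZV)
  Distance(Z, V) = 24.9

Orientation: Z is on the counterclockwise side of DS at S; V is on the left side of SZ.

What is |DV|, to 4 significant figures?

11.85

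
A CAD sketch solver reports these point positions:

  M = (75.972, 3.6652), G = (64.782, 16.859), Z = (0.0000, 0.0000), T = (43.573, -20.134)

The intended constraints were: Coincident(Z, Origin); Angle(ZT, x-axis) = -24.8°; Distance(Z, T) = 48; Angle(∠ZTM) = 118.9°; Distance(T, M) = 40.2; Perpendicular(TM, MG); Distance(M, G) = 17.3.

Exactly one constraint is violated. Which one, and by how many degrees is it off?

Perpendicular(TM, MG) — off by 4.00°.

Z = (0.00, 0.00) ✓; ZT at -24.80° ✓; |ZT| = 48.00 ✓; ∠ZTM = 118.9° ✓; |TM| = 40.20 ✓; ∠(TM, MG) = 94.00° ✗; |MG| = 17.30 ✓.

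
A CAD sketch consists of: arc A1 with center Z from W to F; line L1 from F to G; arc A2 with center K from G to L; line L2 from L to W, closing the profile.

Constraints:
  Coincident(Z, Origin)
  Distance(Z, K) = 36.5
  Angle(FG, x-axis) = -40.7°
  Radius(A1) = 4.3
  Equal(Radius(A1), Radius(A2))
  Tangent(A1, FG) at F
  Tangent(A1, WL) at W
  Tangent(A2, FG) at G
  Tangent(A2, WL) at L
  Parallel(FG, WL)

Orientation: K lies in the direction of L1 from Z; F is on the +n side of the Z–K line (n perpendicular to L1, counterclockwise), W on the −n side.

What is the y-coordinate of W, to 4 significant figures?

-3.260

The slot axis is L1's direction at -40.7°, so u = (cos -40.7°, sin -40.7°) = (0.7581, -0.6521) and n = (−sin -40.7°, cos -40.7°) = (0.6521, 0.7581). Z is at the origin and K lies 36.5 along u from Z, so K = 36.5·u = (27.67, -23.80). Tangency of A1 to both parallel lines with radius 4.3 puts F and W at Z ± 4.3·n: F = (2.804, 3.260), W = (-2.804, -3.260). So W.y = -3.260.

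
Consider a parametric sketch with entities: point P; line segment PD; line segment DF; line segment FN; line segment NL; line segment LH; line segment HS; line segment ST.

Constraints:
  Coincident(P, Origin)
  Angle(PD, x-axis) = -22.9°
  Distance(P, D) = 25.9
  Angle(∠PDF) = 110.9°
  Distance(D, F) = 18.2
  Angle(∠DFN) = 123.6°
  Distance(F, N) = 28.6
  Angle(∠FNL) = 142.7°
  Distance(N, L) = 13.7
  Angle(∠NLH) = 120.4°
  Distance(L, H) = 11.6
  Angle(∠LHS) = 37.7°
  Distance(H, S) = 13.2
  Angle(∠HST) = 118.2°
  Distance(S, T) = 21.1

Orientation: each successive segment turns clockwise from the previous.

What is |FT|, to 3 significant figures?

43.3

P is at the origin; PD runs at -22.9° with length 25.9, so D = (23.9, -10.1). ∠PDF = 110.9° gives DF at -92.0° from the x-axis; with |DF| = 18.2, F = (23.2, -28.3). ∠DFN = 123.6° gives FN at -148° from the x-axis; with |FN| = 28.6, N = (-1.14, -43.3). ∠FNL = 142.7° gives NL at 174° from the x-axis; with |NL| = 13.7, L = (-14.8, -41.9). ∠NLH = 120.4° gives LH at 115° from the x-axis; with |LH| = 11.6, H = (-19.6, -31.4). ∠LHS = 37.7° gives HS at -27.6° from the x-axis; with |HS| = 13.2, S = (-7.92, -37.5). ∠HST = 118.2° gives ST at -89.4° from the x-axis; with |ST| = 21.1, T = (-7.70, -58.6). Then |FT| = |T − F| = 43.3.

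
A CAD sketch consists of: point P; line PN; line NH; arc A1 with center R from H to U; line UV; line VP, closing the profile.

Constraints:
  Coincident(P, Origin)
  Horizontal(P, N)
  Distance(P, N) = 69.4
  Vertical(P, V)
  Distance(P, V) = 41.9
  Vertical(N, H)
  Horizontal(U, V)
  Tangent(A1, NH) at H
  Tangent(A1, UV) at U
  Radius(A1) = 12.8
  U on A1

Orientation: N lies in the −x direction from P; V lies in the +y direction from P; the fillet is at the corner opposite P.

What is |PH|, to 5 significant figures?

75.254

The virtual corner opposite P is at (-69.400, 41.900). Tangency of A1 to NH means the radius RH is perpendicular to NH and tangency of A1 to UV means the radius RU is perpendicular to UV, with radius 12.8, so the center R sits 12.8 in from both sides at R = (-56.600, 29.100). That places the tangent points at H = (-69.400, 29.100) on NH and U = (-56.600, 41.900) on UV. Then |PH| = |H − P| = 75.254.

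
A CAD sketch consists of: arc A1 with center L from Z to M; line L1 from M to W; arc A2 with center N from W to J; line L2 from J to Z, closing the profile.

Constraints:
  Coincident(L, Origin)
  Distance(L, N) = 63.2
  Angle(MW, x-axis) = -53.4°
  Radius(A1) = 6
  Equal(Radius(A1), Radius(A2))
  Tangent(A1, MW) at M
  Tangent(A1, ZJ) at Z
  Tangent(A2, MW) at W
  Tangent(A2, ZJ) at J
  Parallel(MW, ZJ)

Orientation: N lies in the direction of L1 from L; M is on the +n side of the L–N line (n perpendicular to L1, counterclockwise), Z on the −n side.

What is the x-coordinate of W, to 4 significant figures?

42.50

The slot axis is L1's direction at -53.4°, so u = (cos -53.4°, sin -53.4°) = (0.5962, -0.8028) and n = (−sin -53.4°, cos -53.4°) = (0.8028, 0.5962). L is at the origin and N lies 63.2 along u from L, so N = 63.2·u = (37.68, -50.74). Tangency of A1 to both parallel lines with radius 6.0 puts M and Z at L ± 6.0·n: M = (4.817, 3.577), Z = (-4.817, -3.577). Equal radii place W and J the same way about N: W = N + 6.0·n = (42.50, -47.16), J = N − 6.0·n = (32.86, -54.32). So W.x = 42.50.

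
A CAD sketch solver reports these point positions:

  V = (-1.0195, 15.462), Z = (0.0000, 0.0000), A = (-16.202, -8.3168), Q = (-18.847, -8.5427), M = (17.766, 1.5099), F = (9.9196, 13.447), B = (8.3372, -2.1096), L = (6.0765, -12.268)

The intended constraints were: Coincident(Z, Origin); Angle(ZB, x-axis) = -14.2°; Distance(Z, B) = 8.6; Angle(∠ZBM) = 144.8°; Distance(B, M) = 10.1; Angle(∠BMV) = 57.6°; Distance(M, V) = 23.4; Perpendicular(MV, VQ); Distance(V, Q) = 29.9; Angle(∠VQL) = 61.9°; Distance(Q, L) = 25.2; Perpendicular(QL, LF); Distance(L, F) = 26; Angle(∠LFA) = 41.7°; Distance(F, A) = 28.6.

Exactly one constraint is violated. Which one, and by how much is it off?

Distance(F, A) = 28.6 — off by 5.40.

Z = (0.00, 0.00) ✓; ZB at -14.20° ✓; |ZB| = 8.600 ✓; ∠ZBM = 144.8° ✓; |BM| = 10.10 ✓; ∠BMV = 57.60° ✓; |MV| = 23.40 ✓; ∠(MV, VQ) = 90.00° ✓; |VQ| = 29.90 ✓; ∠VQL = 61.90° ✓; |QL| = 25.20 ✓; ∠(QL, LF) = 90.00° ✓; |LF| = 26.00 ✓; ∠LFA = 41.70° ✓; |FA| = 34.00 ✗.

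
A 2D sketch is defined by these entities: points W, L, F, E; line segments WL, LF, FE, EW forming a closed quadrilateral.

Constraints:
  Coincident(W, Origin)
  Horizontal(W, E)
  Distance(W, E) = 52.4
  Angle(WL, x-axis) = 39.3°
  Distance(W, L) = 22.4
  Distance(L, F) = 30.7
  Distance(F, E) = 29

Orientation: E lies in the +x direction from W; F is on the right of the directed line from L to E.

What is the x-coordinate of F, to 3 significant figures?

27.5

Checks: |LF| = 30.70 ✓; |FE| = 29.00 ✓.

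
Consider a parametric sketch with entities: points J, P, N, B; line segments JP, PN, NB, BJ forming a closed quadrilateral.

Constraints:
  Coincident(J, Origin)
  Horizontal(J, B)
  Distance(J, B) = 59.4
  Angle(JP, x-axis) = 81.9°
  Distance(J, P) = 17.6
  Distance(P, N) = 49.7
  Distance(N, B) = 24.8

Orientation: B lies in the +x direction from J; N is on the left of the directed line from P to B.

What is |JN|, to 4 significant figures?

56.92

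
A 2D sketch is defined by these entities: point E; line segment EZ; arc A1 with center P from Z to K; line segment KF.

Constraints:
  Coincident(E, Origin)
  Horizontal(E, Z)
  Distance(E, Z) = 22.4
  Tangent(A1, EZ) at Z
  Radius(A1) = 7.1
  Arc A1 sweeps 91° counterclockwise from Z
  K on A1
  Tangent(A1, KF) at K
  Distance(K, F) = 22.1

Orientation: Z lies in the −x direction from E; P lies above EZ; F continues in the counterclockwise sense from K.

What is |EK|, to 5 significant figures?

16.921

E is at the origin; E and Z share the same y with |EZ| = 22.4 and Z on the −x side, so Z = (-22.400, 0.0000). The tangent condition forces PZ to be normal to EZ, so P = Z + (0, 7.1) = (-22.400, 7.1000). On A1, Z sits at bearing -90° from P; a 91° counterclockwise sweep puts K at bearing 1°, so K = P + 7.1·(cos 1°, sin 1°) = (-15.301, 7.2239). Then |EK| = |K − E| = 16.921.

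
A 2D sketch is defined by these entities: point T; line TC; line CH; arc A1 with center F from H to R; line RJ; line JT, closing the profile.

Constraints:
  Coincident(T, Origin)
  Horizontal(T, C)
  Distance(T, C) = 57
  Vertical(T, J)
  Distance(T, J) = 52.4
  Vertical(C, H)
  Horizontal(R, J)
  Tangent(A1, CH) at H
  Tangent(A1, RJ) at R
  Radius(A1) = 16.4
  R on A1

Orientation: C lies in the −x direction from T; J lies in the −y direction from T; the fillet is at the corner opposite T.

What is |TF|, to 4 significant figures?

54.26

T is at the origin; TC is horizontal with |TC| = 57.0 and C on the −x side, so C = (-57.00, 0.000). TJ is vertical with |TJ| = 52.4 and J on the −y side, so J = (0.000, -52.40). The virtual corner opposite T is at (-57.00, -52.40). The tangent condition forces FH to be normal to CH and A1 meets RJ tangentially, so FR is at right angles to RJ, with radius 16.4, so the center F sits 16.4 in from both sides at F = (-40.60, -36.00). Then |TF| = |F − T| = 54.26.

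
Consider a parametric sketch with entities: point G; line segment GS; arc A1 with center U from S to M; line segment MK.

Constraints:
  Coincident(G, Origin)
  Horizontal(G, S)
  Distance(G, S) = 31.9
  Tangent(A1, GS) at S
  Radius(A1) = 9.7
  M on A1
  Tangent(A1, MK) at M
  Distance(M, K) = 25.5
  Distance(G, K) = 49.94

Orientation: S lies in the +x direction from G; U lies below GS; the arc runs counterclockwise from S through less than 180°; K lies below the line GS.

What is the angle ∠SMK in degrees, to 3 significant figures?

123°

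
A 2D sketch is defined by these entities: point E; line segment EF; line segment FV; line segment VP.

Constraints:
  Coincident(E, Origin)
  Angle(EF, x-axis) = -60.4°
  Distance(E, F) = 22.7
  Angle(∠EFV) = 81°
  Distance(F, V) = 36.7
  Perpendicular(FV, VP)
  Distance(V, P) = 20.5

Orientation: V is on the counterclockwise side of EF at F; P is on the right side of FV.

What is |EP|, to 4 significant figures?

54.23

E is at the origin; EF runs at -60.4° with length 22.7, so F = 22.7·(cos -60.4°, sin -60.4°) = (11.21, -19.74). ∠EFV = 81.0°, so FV runs at -60.4° + (180° − 81.0°) = 38.60° from the x-axis; with |FV| = 36.7, V = F + 36.7·(cos 38.60°, sin 38.60°) = (39.89, 3.159). FV ⟂ VP; with |VP| = 20.5 on the right of FV, P = V + 20.5·(0.6239, -0.7815) = (52.68, -12.86). Then |EP| = |P − E| = 54.23.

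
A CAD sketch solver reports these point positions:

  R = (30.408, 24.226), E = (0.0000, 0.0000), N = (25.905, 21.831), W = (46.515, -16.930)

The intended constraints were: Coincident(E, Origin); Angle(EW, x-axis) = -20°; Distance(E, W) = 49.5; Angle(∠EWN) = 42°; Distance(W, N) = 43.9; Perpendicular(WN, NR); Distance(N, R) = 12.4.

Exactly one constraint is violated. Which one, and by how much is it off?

Distance(N, R) = 12.4 — off by 7.30.

E = (0.00, 0.00) ✓; EW at -20.00° ✓; |EW| = 49.50 ✓; ∠EWN = 42.00° ✓; |WN| = 43.90 ✓; ∠(WN, NR) = 89.99° ✓; |NR| = 5.100 ✗.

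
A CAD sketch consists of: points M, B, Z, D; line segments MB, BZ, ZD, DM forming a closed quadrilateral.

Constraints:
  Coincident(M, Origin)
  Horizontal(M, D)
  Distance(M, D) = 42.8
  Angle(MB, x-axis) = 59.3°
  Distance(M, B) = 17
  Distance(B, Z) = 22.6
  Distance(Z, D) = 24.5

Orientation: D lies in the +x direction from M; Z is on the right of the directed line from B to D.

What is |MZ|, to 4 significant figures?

19.72

Checks: |BZ| = 22.60 ✓; |ZD| = 24.50 ✓.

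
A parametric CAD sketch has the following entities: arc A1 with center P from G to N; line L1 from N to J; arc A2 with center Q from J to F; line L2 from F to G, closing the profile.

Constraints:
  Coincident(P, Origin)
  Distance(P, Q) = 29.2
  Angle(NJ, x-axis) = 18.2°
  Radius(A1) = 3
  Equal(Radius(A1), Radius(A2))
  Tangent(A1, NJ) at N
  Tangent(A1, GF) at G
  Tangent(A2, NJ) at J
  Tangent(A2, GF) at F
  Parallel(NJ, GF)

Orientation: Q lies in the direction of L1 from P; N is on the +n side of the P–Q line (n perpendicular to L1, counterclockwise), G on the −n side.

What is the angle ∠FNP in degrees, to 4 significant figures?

78.39°

Tangency of A1 to both parallel lines with radius 3.0 puts N and G at P ± 3.0·n: N = (-0.9370, 2.850), G = (0.9370, -2.850). Equal radii place J and F the same way about Q: J = Q + 3.0·n = (26.80, 11.97), F = Q − 3.0·n = (28.68, 6.270). Then cos ∠FNP = NF·NP / (|NF||NP|), giving 78.39°.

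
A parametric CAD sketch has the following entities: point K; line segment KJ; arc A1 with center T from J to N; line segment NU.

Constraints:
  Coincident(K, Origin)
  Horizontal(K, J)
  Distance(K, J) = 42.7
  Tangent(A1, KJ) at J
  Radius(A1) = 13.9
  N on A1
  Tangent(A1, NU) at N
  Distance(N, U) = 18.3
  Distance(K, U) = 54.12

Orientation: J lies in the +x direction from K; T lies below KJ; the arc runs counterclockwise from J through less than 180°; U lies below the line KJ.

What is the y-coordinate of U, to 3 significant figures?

-36.7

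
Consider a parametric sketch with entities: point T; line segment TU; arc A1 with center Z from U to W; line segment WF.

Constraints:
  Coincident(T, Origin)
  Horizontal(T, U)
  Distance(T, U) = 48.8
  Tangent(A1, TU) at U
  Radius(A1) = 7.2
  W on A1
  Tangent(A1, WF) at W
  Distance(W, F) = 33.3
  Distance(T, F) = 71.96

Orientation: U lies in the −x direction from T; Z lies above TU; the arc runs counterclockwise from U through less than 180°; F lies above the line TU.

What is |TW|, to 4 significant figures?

44.09

T is at the origin; T and U share the same y with |TU| = 48.8 and U on the −x side, so U = (-48.80, 0.000). A1 meets TU tangentially, so ZU is at right angles to TU, so Z = U + (0, 7.2) = (-48.80, 7.200). Since ZW ⟂ WF (tangency), |ZF| = √(7.2² + 33.3²) = 34.07 regardless of where W sits on A1. So F lies on both circle(T, 71.96) and circle(Z, 34.07); the above-TU intersection is F = (-60.30, 39.27). W is the foot of the tangent from F: W = (-42.69, 11.01).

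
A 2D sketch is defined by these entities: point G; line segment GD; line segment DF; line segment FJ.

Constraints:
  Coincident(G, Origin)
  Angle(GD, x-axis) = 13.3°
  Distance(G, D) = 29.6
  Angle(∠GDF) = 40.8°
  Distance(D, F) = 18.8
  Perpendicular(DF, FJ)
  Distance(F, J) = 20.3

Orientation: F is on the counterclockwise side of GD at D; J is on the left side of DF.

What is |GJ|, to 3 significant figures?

3.73

∠GDF = 40.8°, so DF runs at 13.3° + (180° − 40.8°) = 152° from the x-axis; with |DF| = 18.8, F = D + 18.8·(cos 152°, sin 152°) = (12.1, 15.5). DF is perpendicular to FJ; with |FJ| = 20.3 on the left of DF, J = F + 20.3·(-0.462, -0.887) = (2.76, -2.52). Then |GJ| = |J − G| = 3.73.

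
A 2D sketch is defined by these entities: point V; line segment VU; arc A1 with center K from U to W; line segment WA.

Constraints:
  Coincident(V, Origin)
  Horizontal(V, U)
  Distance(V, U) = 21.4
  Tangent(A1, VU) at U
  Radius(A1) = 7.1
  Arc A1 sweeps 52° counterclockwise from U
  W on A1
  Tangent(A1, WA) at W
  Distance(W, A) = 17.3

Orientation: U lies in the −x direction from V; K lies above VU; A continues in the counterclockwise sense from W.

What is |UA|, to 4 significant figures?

23.06

V is at the origin; VU is horizontal with |VU| = 21.4 and U on the −x side, so U = (-21.40, 0.000). The tangent condition forces KU to be normal to VU, so K = U + (0, 7.1) = (-21.40, 7.100). On A1, U sits at bearing -90° from K; a 52° counterclockwise sweep puts W at bearing -38°, so W = K + 7.1·(cos -38°, sin -38°) = (-15.81, 2.729). A1 meets WA tangentially, so KW is at right angles to WA, so WA runs along (−sin -38°, cos -38°); with |WA| = 17.3, A = (-5.154, 16.36). Then |UA| = |A − U| = 23.06.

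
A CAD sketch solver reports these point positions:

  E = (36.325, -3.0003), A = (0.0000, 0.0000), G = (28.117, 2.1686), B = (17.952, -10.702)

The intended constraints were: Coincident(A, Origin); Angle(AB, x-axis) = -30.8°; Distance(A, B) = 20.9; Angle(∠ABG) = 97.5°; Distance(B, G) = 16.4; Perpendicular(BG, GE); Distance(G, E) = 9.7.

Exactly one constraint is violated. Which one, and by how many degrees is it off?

Perpendicular(BG, GE) — off by 6.10°.

A = (0.00, 0.00) ✓; AB at -30.80° ✓; |AB| = 20.90 ✓; ∠ABG = 97.50° ✓; |BG| = 16.40 ✓; ∠(BG, GE) = 83.90° ✗; |GE| = 9.700 ✓.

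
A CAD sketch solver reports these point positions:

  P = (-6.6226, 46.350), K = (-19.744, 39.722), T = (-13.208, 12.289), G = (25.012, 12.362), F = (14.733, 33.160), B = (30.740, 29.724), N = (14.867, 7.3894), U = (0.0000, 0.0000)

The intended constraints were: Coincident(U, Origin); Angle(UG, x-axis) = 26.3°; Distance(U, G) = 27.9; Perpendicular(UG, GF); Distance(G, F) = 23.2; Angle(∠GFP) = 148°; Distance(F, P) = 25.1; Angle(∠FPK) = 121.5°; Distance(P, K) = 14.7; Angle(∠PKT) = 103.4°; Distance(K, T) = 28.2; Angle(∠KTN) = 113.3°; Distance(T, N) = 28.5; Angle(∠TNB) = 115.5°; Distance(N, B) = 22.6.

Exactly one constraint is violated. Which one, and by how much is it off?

Distance(N, B) = 22.6 — off by 4.80.

U = (0.00, 0.00) ✓; UG at 26.30° ✓; |UG| = 27.90 ✓; ∠(UG, GF) = 90.00° ✓; |GF| = 23.20 ✓; ∠GFP = 148.0° ✓; |FP| = 25.10 ✓; ∠FPK = 121.5° ✓; |PK| = 14.70 ✓; ∠PKT = 103.4° ✓; |KT| = 28.20 ✓; ∠KTN = 113.3° ✓; |TN| = 28.50 ✓; ∠TNB = 115.5° ✓; |NB| = 27.40 ✗.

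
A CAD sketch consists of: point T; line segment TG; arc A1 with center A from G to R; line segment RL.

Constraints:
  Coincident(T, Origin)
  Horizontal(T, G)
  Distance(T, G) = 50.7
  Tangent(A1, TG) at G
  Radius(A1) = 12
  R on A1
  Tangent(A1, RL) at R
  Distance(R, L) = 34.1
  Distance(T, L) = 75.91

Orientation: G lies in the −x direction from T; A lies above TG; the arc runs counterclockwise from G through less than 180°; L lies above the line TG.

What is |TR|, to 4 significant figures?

44.77

Checks: |AG| = 12.00 ✓; |AR| = 12.00 ✓; ∠(AR, RL) = 90.00° ✓; |RL| = 34.10 ✓; |TL| = 75.91 ✓.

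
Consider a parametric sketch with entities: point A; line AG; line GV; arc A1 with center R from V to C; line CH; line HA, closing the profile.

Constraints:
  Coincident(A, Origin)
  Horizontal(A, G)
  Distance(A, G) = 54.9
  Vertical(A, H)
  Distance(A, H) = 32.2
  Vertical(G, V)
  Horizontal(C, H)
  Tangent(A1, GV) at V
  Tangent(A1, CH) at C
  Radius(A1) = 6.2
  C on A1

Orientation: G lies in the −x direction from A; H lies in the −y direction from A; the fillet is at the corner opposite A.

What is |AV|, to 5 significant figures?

60.745

The virtual corner opposite A is at (-54.900, -32.200). Since A1 is tangent to GV there, RV ⟂ GV and the tangent condition forces RC to be normal to CH, with radius 6.2, so the center R sits 6.2 in from both sides at R = (-48.700, -26.000). That places the tangent points at V = (-54.900, -26.000) on GV and C = (-48.700, -32.200) on CH. Then |AV| = |V − A| = 60.745.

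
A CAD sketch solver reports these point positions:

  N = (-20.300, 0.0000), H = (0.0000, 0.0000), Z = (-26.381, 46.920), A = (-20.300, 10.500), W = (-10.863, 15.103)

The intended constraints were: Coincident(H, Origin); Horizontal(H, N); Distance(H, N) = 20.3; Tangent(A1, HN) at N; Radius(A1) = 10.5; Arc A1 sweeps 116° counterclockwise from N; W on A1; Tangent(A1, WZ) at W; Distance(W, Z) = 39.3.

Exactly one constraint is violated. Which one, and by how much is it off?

Distance(W, Z) = 39.3 — off by 3.90.

H = (0.00, 0.00) ✓; H.y = 0.00, N.y = 0.00 ✓; |HN| = 20.30 ✓; ∠(AN, NH) = 90.00° ✓; |AN| = 10.50 ✓; bearing(A→W) − bearing(A→N) = 116.0° ✓; |AW| = 10.50 ✓; ∠(AW, WZ) = 90.00° ✓; |WZ| = 35.40 ✗.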